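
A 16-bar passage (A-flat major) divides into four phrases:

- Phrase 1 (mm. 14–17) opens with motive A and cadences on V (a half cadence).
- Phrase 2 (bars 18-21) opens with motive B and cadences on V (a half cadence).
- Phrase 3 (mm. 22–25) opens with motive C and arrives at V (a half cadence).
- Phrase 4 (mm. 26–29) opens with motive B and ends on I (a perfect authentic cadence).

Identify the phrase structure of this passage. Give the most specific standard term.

Four phrases in two halves: the first half (mm. 14–21) ends with a half cadence, the second (mm. 22-29) with a perfect authentic cadence — a large antecedent–consequent pair, i.e. a double period.
Phrase 3 begins with different material from phrase 1, making it contrasting.

contrasting double period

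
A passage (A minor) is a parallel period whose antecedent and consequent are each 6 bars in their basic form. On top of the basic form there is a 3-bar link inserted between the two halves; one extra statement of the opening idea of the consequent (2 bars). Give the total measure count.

17 measures

Basic parallel period: 6 + 6 = 12 bars.
12 (basic form) + 3 (link) + 2 (extra statement) = 17.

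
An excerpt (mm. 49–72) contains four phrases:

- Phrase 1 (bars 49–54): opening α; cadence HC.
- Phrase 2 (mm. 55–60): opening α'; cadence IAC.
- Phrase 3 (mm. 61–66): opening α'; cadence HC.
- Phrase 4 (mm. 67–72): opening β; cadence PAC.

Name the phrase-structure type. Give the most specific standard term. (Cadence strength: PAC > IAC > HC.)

Four phrases in two halves: the first half (measures 49–60) ends with an imperfect authentic cadence, the second (bars 61-72) with a perfect authentic cadence — a large antecedent–consequent pair, i.e. a double period.
Phrase 3 begins with the same material as phrase 1, making it parallel.

parallel double period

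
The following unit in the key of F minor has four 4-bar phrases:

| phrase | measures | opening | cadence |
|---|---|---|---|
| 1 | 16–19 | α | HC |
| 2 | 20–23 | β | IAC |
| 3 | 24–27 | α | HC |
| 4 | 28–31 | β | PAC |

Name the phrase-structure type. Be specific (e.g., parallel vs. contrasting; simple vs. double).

Four phrases in two halves: the first half (mm. 16–23) ends with an imperfect authentic cadence, the second (mm. 24–31) with a perfect authentic cadence — a large antecedent–consequent pair, i.e. a double period.
Phrase 3 begins with the same material as phrase 1, making it parallel.

parallel double period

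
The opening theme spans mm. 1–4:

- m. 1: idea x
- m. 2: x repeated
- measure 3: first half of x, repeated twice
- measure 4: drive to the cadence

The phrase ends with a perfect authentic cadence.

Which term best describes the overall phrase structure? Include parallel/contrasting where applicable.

sentence

Basic idea (m. 1) + its repetition (m. 2) form the presentation; fragmentation and cadence (measures 3–4) form the continuation — the 4-bar whole is a sentence.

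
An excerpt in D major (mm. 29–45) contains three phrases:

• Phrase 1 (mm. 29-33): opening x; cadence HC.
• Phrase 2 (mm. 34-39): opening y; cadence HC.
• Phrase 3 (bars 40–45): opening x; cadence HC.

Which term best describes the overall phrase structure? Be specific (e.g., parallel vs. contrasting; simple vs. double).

The final phrase closes with a half cadence, which is not stronger than the preceding half cadence; the 3 phrases lack an overall antecedent–consequent design and so form a phrase group.

phrase group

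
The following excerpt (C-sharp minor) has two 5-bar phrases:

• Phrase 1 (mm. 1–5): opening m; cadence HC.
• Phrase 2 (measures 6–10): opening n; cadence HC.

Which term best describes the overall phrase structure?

phrase group

The second phrase closes with a half cadence, which is not stronger than the first phrase's half cadence; without a weak→strong cadential pair there is no antecedent–consequent relationship, so this is a phrase group rather than a period.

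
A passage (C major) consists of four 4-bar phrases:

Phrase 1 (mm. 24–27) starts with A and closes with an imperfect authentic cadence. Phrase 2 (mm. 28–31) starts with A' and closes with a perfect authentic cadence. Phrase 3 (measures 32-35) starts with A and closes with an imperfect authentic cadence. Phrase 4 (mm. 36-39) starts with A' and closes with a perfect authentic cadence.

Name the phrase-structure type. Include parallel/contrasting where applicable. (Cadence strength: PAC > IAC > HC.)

repeated period

The cadence pattern IAC–PAC–IAC–PAC is weak–strong twice, and phrases 3–4 restate phrases 1–2: a period heard twice, not a double period (which would end weakly at phrase 2).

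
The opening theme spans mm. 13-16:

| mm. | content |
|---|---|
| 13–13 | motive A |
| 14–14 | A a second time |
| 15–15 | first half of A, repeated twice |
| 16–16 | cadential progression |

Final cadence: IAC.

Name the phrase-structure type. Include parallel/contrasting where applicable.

Basic idea (m. 13) + its repetition (bar 14) form the presentation; fragmentation and cadence (bars 15–16) form the continuation — the 4-bar whole is a sentence.

sentence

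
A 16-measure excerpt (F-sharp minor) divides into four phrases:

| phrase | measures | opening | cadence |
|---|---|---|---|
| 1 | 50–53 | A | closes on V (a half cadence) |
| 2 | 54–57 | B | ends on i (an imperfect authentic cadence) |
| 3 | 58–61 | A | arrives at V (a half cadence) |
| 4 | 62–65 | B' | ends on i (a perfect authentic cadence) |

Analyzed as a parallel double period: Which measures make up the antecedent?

measures 50–57

In a double period the four phrases pair into a large antecedent (phrases 1–2, ending imperfect authentic cadence) and a large consequent (phrases 3–4, ending perfect authentic cadence). The antecedent spans mm. 50-57.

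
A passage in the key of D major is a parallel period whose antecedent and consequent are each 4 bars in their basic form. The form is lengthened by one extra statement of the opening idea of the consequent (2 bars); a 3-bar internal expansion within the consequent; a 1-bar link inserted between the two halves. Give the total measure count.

14 measures

Basic parallel period: 4 + 4 = 8 bars.
8 (basic form) + 2 (extra statement) + 3 (internal expansion) + 1 (link) = 14.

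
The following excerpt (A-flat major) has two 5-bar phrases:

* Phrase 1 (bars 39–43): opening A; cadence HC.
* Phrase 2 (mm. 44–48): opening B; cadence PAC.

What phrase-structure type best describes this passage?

contrasting period

Phrase 1 ends with a half cadence (weaker) and phrase 2 with a perfect authentic cadence (stronger): antecedent + consequent = a period.
The two phrases open with different material (A / B), so the period is contrasting.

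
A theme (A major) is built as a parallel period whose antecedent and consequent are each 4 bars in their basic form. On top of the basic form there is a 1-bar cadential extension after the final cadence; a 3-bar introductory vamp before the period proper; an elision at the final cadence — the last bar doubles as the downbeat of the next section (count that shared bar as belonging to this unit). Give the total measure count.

12 measures

Basic parallel period: 4 + 4 = 8 bars.
8 (basic form) + 1 (cadential extension) + 3 (introduction) = 12.
The elision shares a bar with the next section but does not change this unit's count.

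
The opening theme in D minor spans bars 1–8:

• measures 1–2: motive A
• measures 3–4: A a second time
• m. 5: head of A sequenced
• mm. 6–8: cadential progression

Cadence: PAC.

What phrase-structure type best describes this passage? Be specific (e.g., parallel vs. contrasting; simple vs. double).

sentence

Basic idea (mm. 1–2) + its repetition (mm. 3–4) form the presentation; fragmentation and cadence (measures 5–8) form the continuation — the 8-bar whole is a sentence.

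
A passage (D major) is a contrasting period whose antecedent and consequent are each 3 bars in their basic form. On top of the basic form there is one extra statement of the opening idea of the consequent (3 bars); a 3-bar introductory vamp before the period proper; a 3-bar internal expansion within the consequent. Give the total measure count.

Basic contrasting period: 3 + 3 = 6 bars.
6 (basic form) + 3 (extra statement) + 3 (introduction) + 3 (internal expansion) = 15.

15 measures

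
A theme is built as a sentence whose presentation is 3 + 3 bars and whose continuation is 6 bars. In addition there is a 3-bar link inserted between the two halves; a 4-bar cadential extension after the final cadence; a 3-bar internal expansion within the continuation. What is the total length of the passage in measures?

22 measures

Basic sentence: 3 + 3 + 6 = 12 bars.
12 (basic form) + 3 (link) + 4 (cadential extension) + 3 (internal expansion) = 22.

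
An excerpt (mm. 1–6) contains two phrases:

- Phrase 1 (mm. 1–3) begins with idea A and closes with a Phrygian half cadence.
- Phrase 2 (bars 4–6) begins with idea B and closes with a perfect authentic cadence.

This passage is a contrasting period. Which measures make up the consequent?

The antecedent is the phrase ending with the weaker cadence (Phrygian half cadence, phrase 1) and the consequent the one ending more conclusively (perfect authentic cadence, phrase 2); the consequent is bars 4–6.

measures 4–6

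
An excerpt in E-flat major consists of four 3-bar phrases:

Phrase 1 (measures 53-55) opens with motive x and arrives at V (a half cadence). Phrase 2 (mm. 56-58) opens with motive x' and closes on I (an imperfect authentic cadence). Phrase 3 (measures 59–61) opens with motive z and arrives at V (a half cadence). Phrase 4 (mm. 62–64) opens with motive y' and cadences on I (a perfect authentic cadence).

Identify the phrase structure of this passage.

Four phrases in two halves: the first half (mm. 53–58) ends with an imperfect authentic cadence, the second (mm. 59–64) with a perfect authentic cadence — a large antecedent–consequent pair, i.e. a double period.
Phrase 3 begins with different material from phrase 1, making it contrasting.

contrasting double period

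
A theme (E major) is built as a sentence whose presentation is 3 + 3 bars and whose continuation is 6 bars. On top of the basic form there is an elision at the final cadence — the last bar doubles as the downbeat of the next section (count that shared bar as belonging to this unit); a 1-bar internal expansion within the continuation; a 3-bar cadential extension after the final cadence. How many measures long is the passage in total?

Basic sentence: 3 + 3 + 6 = 12 bars.
12 (basic form) + 1 (internal expansion) + 3 (cadential extension) = 16.
The elision shares a bar with the next section but does not change this unit's count.

16 measures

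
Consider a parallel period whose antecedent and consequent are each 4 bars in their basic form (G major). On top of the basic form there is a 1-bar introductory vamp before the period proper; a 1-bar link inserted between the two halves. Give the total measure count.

10 measures

Basic parallel period: 4 + 4 = 8 bars.
8 (basic form) + 1 (introduction) + 1 (link) = 10.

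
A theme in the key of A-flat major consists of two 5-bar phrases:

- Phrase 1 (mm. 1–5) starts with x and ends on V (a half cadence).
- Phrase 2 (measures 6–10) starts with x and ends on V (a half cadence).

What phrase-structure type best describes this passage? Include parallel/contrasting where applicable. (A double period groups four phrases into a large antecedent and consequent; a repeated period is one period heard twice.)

repeated phrase

Both phrases have the same opening (x) and the same cadence (half cadence): the second is a restatement, not a consequent, so this is a repeated phrase rather than a period.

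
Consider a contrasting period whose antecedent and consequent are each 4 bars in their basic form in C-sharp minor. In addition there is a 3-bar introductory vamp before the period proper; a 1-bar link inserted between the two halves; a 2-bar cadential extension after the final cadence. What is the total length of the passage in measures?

14 measures

Basic contrasting period: 4 + 4 = 8 bars.
8 (basic form) + 3 (introduction) + 1 (link) + 2 (cadential extension) = 14.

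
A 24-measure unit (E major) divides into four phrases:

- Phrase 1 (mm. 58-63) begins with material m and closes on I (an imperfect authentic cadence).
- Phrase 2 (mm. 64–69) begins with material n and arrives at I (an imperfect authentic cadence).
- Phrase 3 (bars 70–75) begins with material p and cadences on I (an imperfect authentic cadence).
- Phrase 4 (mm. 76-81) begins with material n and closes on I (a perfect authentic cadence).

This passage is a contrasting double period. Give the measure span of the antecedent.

measures 58–69

In a double period the four phrases pair into a large antecedent (phrases 1–2, ending imperfect authentic cadence) and a large consequent (phrases 3–4, ending perfect authentic cadence). The antecedent spans measures 58–69.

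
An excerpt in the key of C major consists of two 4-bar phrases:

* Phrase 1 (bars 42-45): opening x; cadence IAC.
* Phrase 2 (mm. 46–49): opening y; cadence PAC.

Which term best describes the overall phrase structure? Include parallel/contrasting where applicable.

Phrase 1 ends with an imperfect authentic cadence (weaker) and phrase 2 with a perfect authentic cadence (stronger): antecedent + consequent = a period.
The two phrases open with different material (x / y), so the period is contrasting.

contrasting period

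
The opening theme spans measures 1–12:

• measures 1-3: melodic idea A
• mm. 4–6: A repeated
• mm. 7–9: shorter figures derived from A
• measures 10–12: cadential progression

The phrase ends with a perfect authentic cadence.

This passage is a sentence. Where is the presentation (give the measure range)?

measures 1–6

The presentation of a sentence is the basic idea (bars 1–3) plus its repetition (mm. 4–6); the presentation is therefore mm. 1–6.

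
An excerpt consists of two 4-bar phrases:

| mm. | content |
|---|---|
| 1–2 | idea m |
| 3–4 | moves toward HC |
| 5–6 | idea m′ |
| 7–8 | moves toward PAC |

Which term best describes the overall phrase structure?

parallel period

Phrase 1 ends with a half cadence (weaker) and phrase 2 with a perfect authentic cadence (stronger): antecedent + consequent = a period.
The two phrases open with the same material (m / m′), so the period is parallel.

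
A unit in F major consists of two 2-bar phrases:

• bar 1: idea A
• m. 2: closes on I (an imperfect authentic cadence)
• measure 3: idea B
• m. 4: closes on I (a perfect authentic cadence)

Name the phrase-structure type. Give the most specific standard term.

contrasting period

Phrase 1 ends with an imperfect authentic cadence (weaker) and phrase 2 with a perfect authentic cadence (stronger): antecedent + consequent = a period.
The two phrases open with different material (A / B), so the period is contrasting.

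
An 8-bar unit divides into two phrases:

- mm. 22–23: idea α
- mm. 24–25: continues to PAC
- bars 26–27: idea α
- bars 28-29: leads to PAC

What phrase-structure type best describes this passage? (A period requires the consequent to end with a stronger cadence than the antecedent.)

repeated phrase

Both phrases have the same opening (α) and the same cadence (perfect authentic cadence): the second is a restatement, not a consequent, so this is a repeated phrase rather than a period.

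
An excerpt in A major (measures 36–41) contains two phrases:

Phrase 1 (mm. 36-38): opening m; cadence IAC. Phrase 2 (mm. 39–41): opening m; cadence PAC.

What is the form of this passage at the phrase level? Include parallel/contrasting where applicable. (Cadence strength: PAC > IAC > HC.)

Phrase 1 ends with an imperfect authentic cadence (weaker) and phrase 2 with a perfect authentic cadence (stronger): antecedent + consequent = a period.
The two phrases open with the same material (m / m), so the period is parallel.

parallel period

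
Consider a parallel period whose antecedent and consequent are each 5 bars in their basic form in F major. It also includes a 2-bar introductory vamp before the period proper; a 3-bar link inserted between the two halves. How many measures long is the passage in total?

15 measures

Basic parallel period: 5 + 5 = 10 bars.
10 (basic form) + 2 (introduction) + 3 (link) = 15.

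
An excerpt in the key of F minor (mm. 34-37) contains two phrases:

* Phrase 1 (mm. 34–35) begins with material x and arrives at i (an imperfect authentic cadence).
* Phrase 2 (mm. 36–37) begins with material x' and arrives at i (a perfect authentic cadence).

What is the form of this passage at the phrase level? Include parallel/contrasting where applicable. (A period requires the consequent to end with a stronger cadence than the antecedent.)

Phrase 1 ends with an imperfect authentic cadence (weaker) and phrase 2 with a perfect authentic cadence (stronger): antecedent + consequent = a period.
The two phrases open with the same material (x / x'), so the period is parallel.

parallel period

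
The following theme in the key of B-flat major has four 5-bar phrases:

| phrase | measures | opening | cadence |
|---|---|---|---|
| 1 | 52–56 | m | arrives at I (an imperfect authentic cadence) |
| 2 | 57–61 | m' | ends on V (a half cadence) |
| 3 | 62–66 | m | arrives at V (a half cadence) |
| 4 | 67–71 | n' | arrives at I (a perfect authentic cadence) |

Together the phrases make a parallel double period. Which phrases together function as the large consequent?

phrases 3 and 4

In a double period the first pair of phrases (ending half cadence) is the large antecedent and the second pair (ending perfect authentic cadence) is the large consequent; the consequent is phrases 3 and 4.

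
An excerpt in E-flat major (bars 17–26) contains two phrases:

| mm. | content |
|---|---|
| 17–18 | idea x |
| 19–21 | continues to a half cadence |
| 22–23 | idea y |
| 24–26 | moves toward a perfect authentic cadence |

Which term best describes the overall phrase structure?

contrasting period

Phrase 1 ends with a half cadence (weaker) and phrase 2 with a perfect authentic cadence (stronger): antecedent + consequent = a period.
The two phrases open with different material (x / y), so the period is contrasting.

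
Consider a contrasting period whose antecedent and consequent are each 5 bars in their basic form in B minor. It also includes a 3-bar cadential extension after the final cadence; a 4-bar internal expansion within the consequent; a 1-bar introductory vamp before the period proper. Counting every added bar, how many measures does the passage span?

18 measures

Basic contrasting period: 5 + 5 = 10 bars.
10 (basic form) + 3 (cadential extension) + 4 (internal expansion) + 1 (introduction) = 18.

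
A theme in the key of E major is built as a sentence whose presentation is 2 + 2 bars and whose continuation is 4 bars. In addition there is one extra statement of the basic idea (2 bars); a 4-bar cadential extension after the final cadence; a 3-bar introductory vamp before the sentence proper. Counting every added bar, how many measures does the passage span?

17 measures

Basic sentence: 2 + 2 + 4 = 8 bars.
8 (basic form) + 2 (extra statement) + 4 (cadential extension) + 3 (introduction) = 17.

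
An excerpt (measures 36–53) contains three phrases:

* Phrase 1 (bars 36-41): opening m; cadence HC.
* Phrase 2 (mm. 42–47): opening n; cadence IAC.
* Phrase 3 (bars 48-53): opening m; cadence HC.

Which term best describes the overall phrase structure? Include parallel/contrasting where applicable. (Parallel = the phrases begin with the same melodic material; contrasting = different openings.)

phrase group

The final phrase closes with a half cadence, which is not stronger than the preceding imperfect authentic cadence; the 3 phrases lack an overall antecedent–consequent design and so form a phrase group.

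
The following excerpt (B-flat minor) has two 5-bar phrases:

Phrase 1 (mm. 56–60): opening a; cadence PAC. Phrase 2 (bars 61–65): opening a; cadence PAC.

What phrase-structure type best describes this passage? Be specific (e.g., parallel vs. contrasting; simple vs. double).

repeated phrase

Both phrases have the same opening (a) and the same cadence (perfect authentic cadence): the second is a restatement, not a consequent, so this is a repeated phrase rather than a period.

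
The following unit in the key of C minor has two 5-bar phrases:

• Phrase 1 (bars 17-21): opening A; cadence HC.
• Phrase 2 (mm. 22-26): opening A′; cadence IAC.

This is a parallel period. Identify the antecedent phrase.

phrase 1

The phrase ending with the weaker cadence (half cadence) is the antecedent; the one ending more conclusively (imperfect authentic cadence) is the consequent. The antecedent is phrase 1.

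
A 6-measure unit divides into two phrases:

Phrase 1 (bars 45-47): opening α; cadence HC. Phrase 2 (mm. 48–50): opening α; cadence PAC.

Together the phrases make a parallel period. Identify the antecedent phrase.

phrase 1

The phrase ending with the weaker cadence (half cadence) is the antecedent; the one ending more conclusively (perfect authentic cadence) is the consequent. The antecedent is phrase 1.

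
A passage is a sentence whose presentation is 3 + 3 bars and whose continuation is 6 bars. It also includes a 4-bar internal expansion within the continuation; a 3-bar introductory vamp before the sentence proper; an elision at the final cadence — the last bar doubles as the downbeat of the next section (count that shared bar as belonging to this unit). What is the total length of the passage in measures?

Basic sentence: 3 + 3 + 6 = 12 bars.
12 (basic form) + 4 (internal expansion) + 3 (introduction) = 19.
The elision shares a bar with the next section but does not change this unit's count.

19 measures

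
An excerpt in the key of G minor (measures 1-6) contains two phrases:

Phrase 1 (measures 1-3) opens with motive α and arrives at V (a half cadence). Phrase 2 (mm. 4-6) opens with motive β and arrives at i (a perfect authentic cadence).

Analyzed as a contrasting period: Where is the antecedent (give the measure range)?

measures 1–3

The antecedent is the phrase ending with the weaker cadence (half cadence, phrase 1) and the consequent the one ending more conclusively (perfect authentic cadence, phrase 2); the antecedent is mm. 1-3.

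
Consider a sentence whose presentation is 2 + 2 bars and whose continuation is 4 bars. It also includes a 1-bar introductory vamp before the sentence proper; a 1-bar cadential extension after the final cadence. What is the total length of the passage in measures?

Basic sentence: 2 + 2 + 4 = 8 bars.
8 (basic form) + 1 (introduction) + 1 (cadential extension) = 10.

10 measures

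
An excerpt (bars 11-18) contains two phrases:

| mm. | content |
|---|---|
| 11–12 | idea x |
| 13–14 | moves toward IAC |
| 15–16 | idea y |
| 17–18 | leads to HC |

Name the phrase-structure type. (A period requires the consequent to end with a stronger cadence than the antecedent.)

The second phrase closes with a half cadence, which is not stronger than the first phrase's imperfect authentic cadence; without a weak→strong cadential pair there is no antecedent–consequent relationship, so this is a phrase group rather than a period.

phrase group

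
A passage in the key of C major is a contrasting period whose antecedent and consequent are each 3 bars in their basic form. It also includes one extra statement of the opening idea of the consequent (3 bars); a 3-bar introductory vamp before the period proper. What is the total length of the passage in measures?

12 measures

Basic contrasting period: 3 + 3 = 6 bars.
6 (basic form) + 3 (extra statement) + 3 (introduction) = 12.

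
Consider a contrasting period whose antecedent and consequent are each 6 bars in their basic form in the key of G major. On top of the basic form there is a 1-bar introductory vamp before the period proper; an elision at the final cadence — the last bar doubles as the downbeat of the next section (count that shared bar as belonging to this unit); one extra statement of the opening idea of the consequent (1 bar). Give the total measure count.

Basic contrasting period: 6 + 6 = 12 bars.
12 (basic form) + 1 (introduction) + 1 (extra statement) = 14.
The elision shares a bar with the next section but does not change this unit's count.

14 measures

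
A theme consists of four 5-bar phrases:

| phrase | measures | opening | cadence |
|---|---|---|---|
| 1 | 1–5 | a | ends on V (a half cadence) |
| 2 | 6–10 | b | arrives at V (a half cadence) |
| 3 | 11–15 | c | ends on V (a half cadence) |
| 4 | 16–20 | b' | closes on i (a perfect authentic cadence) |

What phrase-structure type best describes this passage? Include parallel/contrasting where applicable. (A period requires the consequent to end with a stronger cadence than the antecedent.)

Four phrases in two halves: the first half (mm. 1-10) ends with a half cadence, the second (mm. 11-20) with a perfect authentic cadence — a large antecedent–consequent pair, i.e. a double period.
Phrase 3 begins with different material from phrase 1, making it contrasting.

contrasting double period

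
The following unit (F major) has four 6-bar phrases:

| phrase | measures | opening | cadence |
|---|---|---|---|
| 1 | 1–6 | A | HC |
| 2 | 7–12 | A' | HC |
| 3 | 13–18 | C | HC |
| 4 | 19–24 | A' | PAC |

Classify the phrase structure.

Four phrases in two halves: the first half (bars 1–12) ends with a half cadence, the second (mm. 13–24) with a perfect authentic cadence — a large antecedent–consequent pair, i.e. a double period.
Phrase 3 begins with different material from phrase 1, making it contrasting.

contrasting double period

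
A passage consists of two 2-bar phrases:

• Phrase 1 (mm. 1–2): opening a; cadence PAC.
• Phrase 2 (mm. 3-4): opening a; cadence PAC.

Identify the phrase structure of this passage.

Both phrases have the same opening (a) and the same cadence (perfect authentic cadence): the second is a restatement, not a consequent, so this is a repeated phrase rather than a period.

repeated phrase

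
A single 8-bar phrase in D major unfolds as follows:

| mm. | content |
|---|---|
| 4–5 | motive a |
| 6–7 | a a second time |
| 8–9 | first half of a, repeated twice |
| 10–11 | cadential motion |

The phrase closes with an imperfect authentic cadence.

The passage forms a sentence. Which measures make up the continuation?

After the presentation (mm. 4–7), the continuation covers the fragmentation through the cadence: mm. 8-11.

measures 8–11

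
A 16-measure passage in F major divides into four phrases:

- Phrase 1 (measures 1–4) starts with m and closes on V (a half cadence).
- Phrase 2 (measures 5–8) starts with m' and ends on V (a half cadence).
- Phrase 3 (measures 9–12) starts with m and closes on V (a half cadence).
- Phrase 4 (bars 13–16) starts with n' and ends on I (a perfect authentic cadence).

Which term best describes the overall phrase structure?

parallel double period

Four phrases in two halves: the first half (mm. 1–8) ends with a half cadence, the second (bars 9-16) with a perfect authentic cadence — a large antecedent–consequent pair, i.e. a double period.
Phrase 3 begins with the same material as phrase 1, making it parallel.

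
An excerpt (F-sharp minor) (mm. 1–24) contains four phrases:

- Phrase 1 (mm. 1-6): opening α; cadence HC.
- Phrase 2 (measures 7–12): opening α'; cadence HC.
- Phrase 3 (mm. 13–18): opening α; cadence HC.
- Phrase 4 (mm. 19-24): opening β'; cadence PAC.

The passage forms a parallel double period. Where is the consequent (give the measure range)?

In a double period the four phrases pair into a large antecedent (phrases 1–2, ending half cadence) and a large consequent (phrases 3–4, ending perfect authentic cadence). The consequent spans measures 13-24.

measures 13–24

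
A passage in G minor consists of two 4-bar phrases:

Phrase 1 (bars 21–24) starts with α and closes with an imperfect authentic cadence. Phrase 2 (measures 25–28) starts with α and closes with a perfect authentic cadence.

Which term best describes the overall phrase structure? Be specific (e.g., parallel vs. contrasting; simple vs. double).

parallel period

Phrase 1 ends with an imperfect authentic cadence (weaker) and phrase 2 with a perfect authentic cadence (stronger): antecedent + consequent = a period.
The two phrases open with the same material (α / α), so the period is parallel.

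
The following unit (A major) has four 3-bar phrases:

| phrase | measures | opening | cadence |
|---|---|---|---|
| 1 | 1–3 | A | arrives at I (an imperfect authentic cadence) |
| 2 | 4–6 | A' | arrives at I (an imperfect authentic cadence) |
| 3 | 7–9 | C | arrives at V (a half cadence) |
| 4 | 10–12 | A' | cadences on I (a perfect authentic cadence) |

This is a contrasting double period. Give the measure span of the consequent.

In a double period the first pair of phrases (ending imperfect authentic cadence) is the large antecedent and the second pair (ending perfect authentic cadence) is the large consequent; the consequent is measures 7–12.

measures 7–12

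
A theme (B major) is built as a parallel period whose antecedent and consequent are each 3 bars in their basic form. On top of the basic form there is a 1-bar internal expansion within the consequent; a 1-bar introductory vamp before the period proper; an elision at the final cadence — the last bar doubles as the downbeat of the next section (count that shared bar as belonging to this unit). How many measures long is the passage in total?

Basic parallel period: 3 + 3 = 6 bars.
6 (basic form) + 1 (internal expansion) + 1 (introduction) = 8.
The elision shares a bar with the next section but does not change this unit's count.

8 measures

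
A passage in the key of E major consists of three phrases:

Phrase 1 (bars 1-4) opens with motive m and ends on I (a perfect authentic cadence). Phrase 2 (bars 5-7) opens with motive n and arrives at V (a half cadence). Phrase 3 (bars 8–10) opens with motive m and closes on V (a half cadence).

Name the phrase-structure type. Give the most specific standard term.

phrase group

The final phrase closes with a half cadence, which is not stronger than the preceding half cadence; the 3 phrases lack an overall antecedent–consequent design and so form a phrase group.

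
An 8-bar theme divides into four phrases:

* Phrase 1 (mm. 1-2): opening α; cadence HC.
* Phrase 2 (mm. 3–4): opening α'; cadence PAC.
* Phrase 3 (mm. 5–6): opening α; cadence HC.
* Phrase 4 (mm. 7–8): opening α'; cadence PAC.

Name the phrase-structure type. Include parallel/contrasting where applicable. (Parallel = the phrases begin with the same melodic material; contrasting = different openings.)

repeated period

The cadence pattern HC–PAC–HC–PAC is weak–strong twice, and phrases 3–4 restate phrases 1–2: a period heard twice, not a double period (which would end weakly at phrase 2).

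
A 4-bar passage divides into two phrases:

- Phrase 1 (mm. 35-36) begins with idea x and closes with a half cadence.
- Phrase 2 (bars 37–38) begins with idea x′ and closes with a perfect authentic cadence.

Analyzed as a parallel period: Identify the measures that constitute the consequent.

measures 37–38

The antecedent is the phrase ending with the weaker cadence (half cadence, phrase 1) and the consequent the one ending more conclusively (perfect authentic cadence, phrase 2); the consequent is mm. 37–38.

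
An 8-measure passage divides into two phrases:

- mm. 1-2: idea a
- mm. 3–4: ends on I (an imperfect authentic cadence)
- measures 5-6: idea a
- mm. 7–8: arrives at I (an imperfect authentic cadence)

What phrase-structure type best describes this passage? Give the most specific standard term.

Both phrases have the same opening (a) and the same cadence (imperfect authentic cadence): the second is a restatement, not a consequent, so this is a repeated phrase rather than a period.

repeated phrase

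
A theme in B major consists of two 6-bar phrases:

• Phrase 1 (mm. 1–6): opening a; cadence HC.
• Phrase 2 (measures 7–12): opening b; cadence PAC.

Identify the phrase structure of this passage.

Phrase 1 ends with a half cadence (weaker) and phrase 2 with a perfect authentic cadence (stronger): antecedent + consequent = a period.
The two phrases open with different material (a / b), so the period is contrasting.

contrasting period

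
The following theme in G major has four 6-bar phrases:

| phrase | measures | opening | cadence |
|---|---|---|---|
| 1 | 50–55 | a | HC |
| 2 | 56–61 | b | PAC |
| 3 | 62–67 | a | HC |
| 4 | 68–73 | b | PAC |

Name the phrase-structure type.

The cadence pattern HC–PAC–HC–PAC is weak–strong twice, and phrases 3–4 restate phrases 1–2: a period heard twice, not a double period (which would end weakly at phrase 2).

repeated period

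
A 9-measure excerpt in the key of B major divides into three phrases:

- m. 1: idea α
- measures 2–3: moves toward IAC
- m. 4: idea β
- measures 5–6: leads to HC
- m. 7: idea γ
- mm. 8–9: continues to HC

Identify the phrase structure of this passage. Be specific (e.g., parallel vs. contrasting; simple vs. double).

phrase group

The final phrase closes with a half cadence, which is not stronger than the preceding half cadence; the 3 phrases lack an overall antecedent–consequent design and so form a phrase group.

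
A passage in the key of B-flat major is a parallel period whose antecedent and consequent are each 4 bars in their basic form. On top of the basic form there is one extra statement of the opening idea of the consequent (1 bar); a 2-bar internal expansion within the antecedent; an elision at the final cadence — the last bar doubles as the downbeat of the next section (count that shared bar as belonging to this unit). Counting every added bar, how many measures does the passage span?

Basic parallel period: 4 + 4 = 8 bars.
8 (basic form) + 1 (extra statement) + 2 (internal expansion) = 11.
The elision shares a bar with the next section but does not change this unit's count.

11 measures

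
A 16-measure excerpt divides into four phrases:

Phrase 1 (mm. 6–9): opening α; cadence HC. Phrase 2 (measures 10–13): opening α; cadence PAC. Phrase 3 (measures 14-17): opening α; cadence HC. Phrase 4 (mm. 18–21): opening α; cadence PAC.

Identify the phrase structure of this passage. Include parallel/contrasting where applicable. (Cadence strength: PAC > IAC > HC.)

repeated period

The cadence pattern HC–PAC–HC–PAC is weak–strong twice, and phrases 3–4 restate phrases 1–2: a period heard twice, not a double period (which would end weakly at phrase 2).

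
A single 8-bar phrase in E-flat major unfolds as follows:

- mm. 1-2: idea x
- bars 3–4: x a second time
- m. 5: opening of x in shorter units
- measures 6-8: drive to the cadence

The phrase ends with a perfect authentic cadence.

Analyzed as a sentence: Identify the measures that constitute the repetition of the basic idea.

The presentation of a sentence is the basic idea (measures 1–2) plus its repetition (measures 3–4); the repetition of the basic idea is therefore mm. 3-4.

measures 3–4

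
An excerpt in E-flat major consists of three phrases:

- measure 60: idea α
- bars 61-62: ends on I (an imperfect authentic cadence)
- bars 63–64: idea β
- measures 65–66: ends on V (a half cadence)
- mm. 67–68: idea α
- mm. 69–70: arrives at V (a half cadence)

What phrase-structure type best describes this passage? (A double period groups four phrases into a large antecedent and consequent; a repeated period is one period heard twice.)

phrase group

The final phrase closes with a half cadence, which is not stronger than the preceding half cadence; the 3 phrases lack an overall antecedent–consequent design and so form a phrase group.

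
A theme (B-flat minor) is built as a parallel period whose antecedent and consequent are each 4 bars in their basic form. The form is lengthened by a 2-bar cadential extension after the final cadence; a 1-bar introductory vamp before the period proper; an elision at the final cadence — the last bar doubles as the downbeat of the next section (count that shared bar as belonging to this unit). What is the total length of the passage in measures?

11 measures

Basic parallel period: 4 + 4 = 8 bars.
8 (basic form) + 2 (cadential extension) + 1 (introduction) = 11.
The elision shares a bar with the next section but does not change this unit's count.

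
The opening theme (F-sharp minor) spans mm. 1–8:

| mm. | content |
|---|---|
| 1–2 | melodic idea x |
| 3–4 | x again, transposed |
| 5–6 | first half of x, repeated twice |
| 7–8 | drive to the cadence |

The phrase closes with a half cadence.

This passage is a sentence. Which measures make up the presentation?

measures 1–4

The presentation of a sentence is the basic idea (bars 1-2) plus its repetition (mm. 3–4); the presentation is therefore bars 1–4.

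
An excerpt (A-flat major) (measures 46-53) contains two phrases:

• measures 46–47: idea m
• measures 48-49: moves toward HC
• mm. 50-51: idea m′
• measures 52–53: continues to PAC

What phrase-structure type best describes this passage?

Phrase 1 ends with a half cadence (weaker) and phrase 2 with a perfect authentic cadence (stronger): antecedent + consequent = a period.
The two phrases open with the same material (m / m′), so the period is parallel.

parallel period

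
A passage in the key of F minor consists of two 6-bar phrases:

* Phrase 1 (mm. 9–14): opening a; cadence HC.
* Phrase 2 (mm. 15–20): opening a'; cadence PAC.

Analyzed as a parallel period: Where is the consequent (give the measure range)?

measures 15–20

The antecedent is the phrase ending with the weaker cadence (half cadence, phrase 1) and the consequent the one ending more conclusively (perfect authentic cadence, phrase 2); the consequent is measures 15-20.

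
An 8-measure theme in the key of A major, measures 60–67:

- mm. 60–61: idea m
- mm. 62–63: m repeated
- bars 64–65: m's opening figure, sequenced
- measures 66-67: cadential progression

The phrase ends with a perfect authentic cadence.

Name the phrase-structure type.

sentence

Basic idea (mm. 60–61) + its repetition (measures 62–63) form the presentation; fragmentation and cadence (mm. 64–67) form the continuation — the 8-bar whole is a sentence.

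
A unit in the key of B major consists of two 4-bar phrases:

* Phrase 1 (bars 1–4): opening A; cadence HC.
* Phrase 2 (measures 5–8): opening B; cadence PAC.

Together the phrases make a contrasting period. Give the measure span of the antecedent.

measures 1–4

The phrase ending with the weaker cadence (half cadence) is the antecedent; the one ending more conclusively (perfect authentic cadence) is the consequent. The antecedent is measures 1–4.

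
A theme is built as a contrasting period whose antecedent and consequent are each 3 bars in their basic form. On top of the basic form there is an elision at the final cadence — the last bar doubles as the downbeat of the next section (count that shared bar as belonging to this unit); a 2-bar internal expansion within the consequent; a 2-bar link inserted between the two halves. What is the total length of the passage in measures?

Basic contrasting period: 3 + 3 = 6 bars.
6 (basic form) + 2 (internal expansion) + 2 (link) = 10.
The elision shares a bar with the next section but does not change this unit's count.

10 measures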